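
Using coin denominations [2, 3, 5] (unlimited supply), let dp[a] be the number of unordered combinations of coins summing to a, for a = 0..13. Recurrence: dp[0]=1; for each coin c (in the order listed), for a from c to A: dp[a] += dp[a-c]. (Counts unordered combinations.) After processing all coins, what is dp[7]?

2

after  coin     0     1     2     3     4     5     6     7     8     9    10    11    12    13
          2     1     0     1     0     1     0     1     0     1     0     1     0     1     0
          3     1     0     1     1     1     1     2     1     2     2     2     2     3     2
          5     1     0     1     1     1     2     2     2     3     3     4     4     5     5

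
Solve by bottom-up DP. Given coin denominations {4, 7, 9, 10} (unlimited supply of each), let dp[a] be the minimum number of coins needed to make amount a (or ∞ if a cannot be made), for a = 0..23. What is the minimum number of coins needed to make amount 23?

 a  0  1  2  3  4  5  6  7  8  9 10 11 12 13 14 15 16 17 18 19 20 21 22 23
dp  0  -  -  -  1  -  -  1  2  1  1  2  3  2  2  3  2  2  2  2  2  3  3  3
(- denotes ∞ / unreachable)

3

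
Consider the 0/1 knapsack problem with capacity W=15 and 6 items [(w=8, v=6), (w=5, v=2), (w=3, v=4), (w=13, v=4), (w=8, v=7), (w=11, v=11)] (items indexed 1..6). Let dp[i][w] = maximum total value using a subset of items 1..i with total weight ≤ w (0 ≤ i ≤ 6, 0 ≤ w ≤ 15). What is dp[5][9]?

7

i\w   0   1   2   3   4   5   6   7   8   9  10  11  12  13  14  15
  0   0   0   0   0   0   0   0   0   0   0   0   0   0   0   0   0
  1   0   0   0   0   0   0   0   0   6   6   6   6   6   6   6   6
  2   0   0   0   0   0   2   2   2   6   6   6   6   6   8   8   8
  3   0   0   0   4   4   4   4   4   6   6   6  10  10  10  10  10
  4   0   0   0   4   4   4   4   4   6   6   6  10  10  10  10  10
  5   0   0   0   4   4   4   4   4   7   7   7  11  11  11  11  11
  6   0   0   0   4   4   4   4   4   7   7   7  11  11  11  15  15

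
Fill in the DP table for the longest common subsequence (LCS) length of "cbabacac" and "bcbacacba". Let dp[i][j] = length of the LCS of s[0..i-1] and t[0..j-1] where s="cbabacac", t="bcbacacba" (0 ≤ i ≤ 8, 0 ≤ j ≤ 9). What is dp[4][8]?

   ''  b  c  b  a  c  a  c  b  a
''  0  0  0  0  0  0  0  0  0  0
 c  0  0  1  1  1  1  1  1  1  1
 b  0  1  1  2  2  2  2  2  2  2
 a  0  1  1  2  3  3  3  3  3  3
 b  0  1  1  2  3  3  3  3  4  4
 a  0  1  1  2  3  3  4  4  4  5
 c  0  1  2  2  3  4  4  5  5  5
 a  0  1  2  2  3  4  5  5  5  6
 c  0  1  2  2  3  4  5  6  6  6

4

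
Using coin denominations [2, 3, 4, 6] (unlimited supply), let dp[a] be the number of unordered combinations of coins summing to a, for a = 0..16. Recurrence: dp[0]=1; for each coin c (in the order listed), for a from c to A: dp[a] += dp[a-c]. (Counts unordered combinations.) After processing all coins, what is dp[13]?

7

after  coin     0     1     2     3     4     5     6     7     8     9    10    11    12    13    14    15    16
          2     1     0     1     0     1     0     1     0     1     0     1     0     1     0     1     0     1
          3     1     0     1     1     1     1     2     1     2     2     2     2     3     2     3     3     3
          4     1     0     1     1     2     1     3     2     4     3     5     4     7     5     8     7    10
          6     1     0     1     1     2     1     4     2     5     4     7     5    11     7    13    11    17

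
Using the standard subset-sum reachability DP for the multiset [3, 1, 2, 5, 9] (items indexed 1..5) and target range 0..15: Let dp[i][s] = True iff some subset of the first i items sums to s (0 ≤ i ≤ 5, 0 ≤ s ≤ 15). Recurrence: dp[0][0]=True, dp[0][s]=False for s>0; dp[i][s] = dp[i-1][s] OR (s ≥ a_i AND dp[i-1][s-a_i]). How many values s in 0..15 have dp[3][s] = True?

7

i\s   0   1   2   3   4   5   6   7   8   9  10  11  12  13  14  15
  0   T   F   F   F   F   F   F   F   F   F   F   F   F   F   F   F
  1   T   F   F   T   F   F   F   F   F   F   F   F   F   F   F   F
  2   T   T   F   T   T   F   F   F   F   F   F   F   F   F   F   F
  3   T   T   T   T   T   T   T   F   F   F   F   F   F   F   F   F
  4   T   T   T   T   T   T   T   T   T   T   T   T   F   F   F   F
  5   T   T   T   T   T   T   T   T   T   T   T   T   T   T   T   T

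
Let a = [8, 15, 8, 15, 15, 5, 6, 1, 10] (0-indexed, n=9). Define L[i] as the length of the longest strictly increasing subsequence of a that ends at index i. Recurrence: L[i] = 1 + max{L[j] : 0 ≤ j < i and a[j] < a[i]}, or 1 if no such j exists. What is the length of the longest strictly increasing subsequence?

   i    0    1    2    3    4    5    6    7    8
a[i]    8   15    8   15   15    5    6    1   10
L[i]    1    2    1    2    2    1    2    1    3

3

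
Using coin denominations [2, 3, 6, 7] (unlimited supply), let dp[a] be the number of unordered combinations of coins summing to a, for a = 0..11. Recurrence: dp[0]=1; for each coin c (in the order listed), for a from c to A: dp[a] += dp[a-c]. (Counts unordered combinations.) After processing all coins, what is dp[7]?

after  coin     0     1     2     3     4     5     6     7     8     9    10    11
          2     1     0     1     0     1     0     1     0     1     0     1     0
          3     1     0     1     1     1     1     2     1     2     2     2     2
          6     1     0     1     1     1     1     3     1     3     3     3     3
          7     1     0     1     1     1     1     3     2     3     4     4     4

2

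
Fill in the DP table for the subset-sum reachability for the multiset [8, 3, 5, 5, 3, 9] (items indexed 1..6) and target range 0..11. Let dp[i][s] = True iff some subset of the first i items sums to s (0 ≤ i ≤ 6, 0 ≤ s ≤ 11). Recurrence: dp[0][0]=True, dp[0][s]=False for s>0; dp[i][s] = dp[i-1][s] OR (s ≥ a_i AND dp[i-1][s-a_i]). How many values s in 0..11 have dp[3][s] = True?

i\s   0   1   2   3   4   5   6   7   8   9  10  11
  0   T   F   F   F   F   F   F   F   F   F   F   F
  1   T   F   F   F   F   F   F   F   T   F   F   F
  2   T   F   F   T   F   F   F   F   T   F   F   T
  3   T   F   F   T   F   T   F   F   T   F   F   T
  4   T   F   F   T   F   T   F   F   T   F   T   T
  5   T   F   F   T   F   T   T   F   T   F   T   T
  6   T   F   F   T   F   T   T   F   T   T   T   T

5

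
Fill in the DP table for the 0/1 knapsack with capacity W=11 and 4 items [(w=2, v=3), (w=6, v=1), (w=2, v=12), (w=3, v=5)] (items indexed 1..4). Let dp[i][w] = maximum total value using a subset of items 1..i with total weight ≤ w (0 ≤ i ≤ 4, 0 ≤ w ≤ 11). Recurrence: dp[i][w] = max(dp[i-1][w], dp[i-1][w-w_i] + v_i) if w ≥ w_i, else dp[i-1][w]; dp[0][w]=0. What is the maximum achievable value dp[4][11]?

i\w   0   1   2   3   4   5   6   7   8   9  10  11
  0   0   0   0   0   0   0   0   0   0   0   0   0
  1   0   0   3   3   3   3   3   3   3   3   3   3
  2   0   0   3   3   3   3   3   3   4   4   4   4
  3   0   0  12  12  15  15  15  15  15  15  16  16
  4   0   0  12  12  15  17  17  20  20  20  20  20

20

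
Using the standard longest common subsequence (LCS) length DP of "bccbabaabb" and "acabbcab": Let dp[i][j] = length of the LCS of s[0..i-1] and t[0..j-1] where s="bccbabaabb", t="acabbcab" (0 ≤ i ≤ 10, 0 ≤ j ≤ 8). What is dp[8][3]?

2

   ''  a  c  a  b  b  c  a  b
''  0  0  0  0  0  0  0  0  0
 b  0  0  0  0  1  1  1  1  1
 c  0  0  1  1  1  1  2  2  2
 c  0  0  1  1  1  1  2  2  2
 b  0  0  1  1  2  2  2  2  3
 a  0  1  1  2  2  2  2  3  3
 b  0  1  1  2  3  3  3  3  4
 a  0  1  1  2  3  3  3  4  4
 a  0  1  1  2  3  3  3  4  4
 b  0  1  1  2  3  4  4  4  5
 b  0  1  1  2  3  4  4  4  5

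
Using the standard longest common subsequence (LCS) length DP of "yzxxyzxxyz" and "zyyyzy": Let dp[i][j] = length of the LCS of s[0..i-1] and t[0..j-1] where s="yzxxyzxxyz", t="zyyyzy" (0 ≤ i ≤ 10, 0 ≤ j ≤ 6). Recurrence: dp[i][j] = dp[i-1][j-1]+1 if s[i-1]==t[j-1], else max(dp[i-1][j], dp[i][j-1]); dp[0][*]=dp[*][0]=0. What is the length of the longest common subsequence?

   ''  z  y  y  y  z  y
''  0  0  0  0  0  0  0
 y  0  0  1  1  1  1  1
 z  0  1  1  1  1  2  2
 x  0  1  1  1  1  2  2
 x  0  1  1  1  1  2  2
 y  0  1  2  2  2  2  3
 z  0  1  2  2  2  3  3
 x  0  1  2  2  2  3  3
 x  0  1  2  2  2  3  3
 y  0  1  2  3  3  3  4
 z  0  1  2  3  3  4  4

4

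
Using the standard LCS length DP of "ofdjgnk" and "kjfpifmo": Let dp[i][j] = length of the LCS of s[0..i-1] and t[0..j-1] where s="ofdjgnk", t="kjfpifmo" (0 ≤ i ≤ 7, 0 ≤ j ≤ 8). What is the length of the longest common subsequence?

   ''  k  j  f  p  i  f  m  o
''  0  0  0  0  0  0  0  0  0
 o  0  0  0  0  0  0  0  0  1
 f  0  0  0  1  1  1  1  1  1
 d  0  0  0  1  1  1  1  1  1
 j  0  0  1  1  1  1  1  1  1
 g  0  0  1  1  1  1  1  1  1
 n  0  0  1  1  1  1  1  1  1
 k  0  1  1  1  1  1  1  1  1

1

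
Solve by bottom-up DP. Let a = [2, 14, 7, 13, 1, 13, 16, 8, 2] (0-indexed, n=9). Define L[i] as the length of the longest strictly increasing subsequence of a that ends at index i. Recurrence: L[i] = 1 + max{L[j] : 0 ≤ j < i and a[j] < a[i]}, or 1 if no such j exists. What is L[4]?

   i    0    1    2    3    4    5    6    7    8
a[i]    2   14    7   13    1   13   16    8    2
L[i]    1    2    2    3    1    3    4    3    2

1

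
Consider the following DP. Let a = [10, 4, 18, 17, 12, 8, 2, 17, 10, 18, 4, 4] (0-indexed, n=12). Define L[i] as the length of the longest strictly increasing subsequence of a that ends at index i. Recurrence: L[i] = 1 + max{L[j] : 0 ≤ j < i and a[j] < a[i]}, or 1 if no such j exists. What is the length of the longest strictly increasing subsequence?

4

   i    0    1    2    3    4    5    6    7    8    9   10   11
a[i]   10    4   18   17   12    8    2   17   10   18    4    4
L[i]    1    1    2    2    2    2    1    3    3    4    2    2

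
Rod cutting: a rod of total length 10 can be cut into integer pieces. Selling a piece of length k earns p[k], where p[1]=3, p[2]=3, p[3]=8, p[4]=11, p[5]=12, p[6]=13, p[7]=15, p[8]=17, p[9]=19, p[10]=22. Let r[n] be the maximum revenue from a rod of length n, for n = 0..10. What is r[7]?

21

   n    0    1    2    3    4    5    6    7    8    9   10
r[n]    0    3    6    9   12   15   18   21   24   27   30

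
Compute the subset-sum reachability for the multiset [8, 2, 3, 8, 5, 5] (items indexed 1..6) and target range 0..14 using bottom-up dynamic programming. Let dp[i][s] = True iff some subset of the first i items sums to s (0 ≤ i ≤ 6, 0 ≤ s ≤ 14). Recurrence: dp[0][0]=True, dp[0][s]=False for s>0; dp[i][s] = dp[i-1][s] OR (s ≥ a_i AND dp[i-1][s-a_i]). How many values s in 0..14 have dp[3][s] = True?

8

i\s   0   1   2   3   4   5   6   7   8   9  10  11  12  13  14
  0   T   F   F   F   F   F   F   F   F   F   F   F   F   F   F
  1   T   F   F   F   F   F   F   F   T   F   F   F   F   F   F
  2   T   F   T   F   F   F   F   F   T   F   T   F   F   F   F
  3   T   F   T   T   F   T   F   F   T   F   T   T   F   T   F
  4   T   F   T   T   F   T   F   F   T   F   T   T   F   T   F
  5   T   F   T   T   F   T   F   T   T   F   T   T   F   T   F
  6   T   F   T   T   F   T   F   T   T   F   T   T   T   T   F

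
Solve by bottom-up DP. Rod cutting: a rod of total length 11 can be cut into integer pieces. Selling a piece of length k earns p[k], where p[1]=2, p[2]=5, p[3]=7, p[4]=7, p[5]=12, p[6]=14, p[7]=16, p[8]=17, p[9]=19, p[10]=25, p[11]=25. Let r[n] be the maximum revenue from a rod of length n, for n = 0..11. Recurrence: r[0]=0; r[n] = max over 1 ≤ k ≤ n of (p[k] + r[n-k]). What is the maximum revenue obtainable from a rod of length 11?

27

   n    0    1    2    3    4    5    6    7    8    9   10   11
r[n]    0    2    5    7   10   12   15   17   20   22   25   27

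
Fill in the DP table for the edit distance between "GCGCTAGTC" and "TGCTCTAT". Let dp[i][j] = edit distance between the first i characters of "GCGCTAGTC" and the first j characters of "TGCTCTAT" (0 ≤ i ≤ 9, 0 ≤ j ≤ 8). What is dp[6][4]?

3

   ''  T  G  C  T  C  T  A  T
''  0  1  2  3  4  5  6  7  8
 G  1  1  1  2  3  4  5  6  7
 C  2  2  2  1  2  3  4  5  6
 G  3  3  2  2  2  3  4  5  6
 C  4  4  3  2  3  2  3  4  5
 T  5  4  4  3  2  3  2  3  4
 A  6  5  5  4  3  3  3  2  3
 G  7  6  5  5  4  4  4  3  3
 T  8  7  6  6  5  5  4  4  3
 C  9  8  7  6  6  5  5  5  4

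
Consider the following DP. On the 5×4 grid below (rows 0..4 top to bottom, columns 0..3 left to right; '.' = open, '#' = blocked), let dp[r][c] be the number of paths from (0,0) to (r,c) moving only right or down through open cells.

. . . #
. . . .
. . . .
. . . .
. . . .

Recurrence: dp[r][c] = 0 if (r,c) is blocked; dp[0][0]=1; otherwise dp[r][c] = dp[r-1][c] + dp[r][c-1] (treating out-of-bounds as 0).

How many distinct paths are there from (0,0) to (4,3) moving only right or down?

r\c   0   1   2   3
  0   1   1   1   0
  1   1   2   3   3
  2   1   3   6   9
  3   1   4  10  19
  4   1   5  15  34

34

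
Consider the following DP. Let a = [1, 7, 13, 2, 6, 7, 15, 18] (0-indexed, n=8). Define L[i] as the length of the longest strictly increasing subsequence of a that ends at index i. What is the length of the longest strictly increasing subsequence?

   i    0    1    2    3    4    5    6    7
a[i]    1    7   13    2    6    7   15   18
L[i]    1    2    3    2    3    4    5    6

6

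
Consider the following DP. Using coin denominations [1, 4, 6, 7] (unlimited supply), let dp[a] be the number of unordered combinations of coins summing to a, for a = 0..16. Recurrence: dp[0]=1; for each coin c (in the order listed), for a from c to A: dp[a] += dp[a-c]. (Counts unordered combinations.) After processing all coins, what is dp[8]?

after  coin     0     1     2     3     4     5     6     7     8     9    10    11    12    13    14    15    16
          1     1     1     1     1     1     1     1     1     1     1     1     1     1     1     1     1     1
          4     1     1     1     1     2     2     2     2     3     3     3     3     4     4     4     4     5
          6     1     1     1     1     2     2     3     3     4     4     5     5     7     7     8     8    10
          7     1     1     1     1     2     2     3     4     5     5     6     7     9    10    12    13    15

5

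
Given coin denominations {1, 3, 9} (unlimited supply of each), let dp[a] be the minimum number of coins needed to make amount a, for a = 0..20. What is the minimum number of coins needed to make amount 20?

 a  0  1  2  3  4  5  6  7  8  9 10 11 12 13 14 15 16 17 18 19 20
dp  0  1  2  1  2  3  2  3  4  1  2  3  2  3  4  3  4  5  2  3  4

4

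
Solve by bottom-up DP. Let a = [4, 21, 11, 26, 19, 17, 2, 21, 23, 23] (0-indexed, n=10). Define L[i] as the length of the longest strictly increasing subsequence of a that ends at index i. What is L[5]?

3

   i    0    1    2    3    4    5    6    7    8    9
a[i]    4   21   11   26   19   17    2   21   23   23
L[i]    1    2    2    3    3    3    1    4    5    5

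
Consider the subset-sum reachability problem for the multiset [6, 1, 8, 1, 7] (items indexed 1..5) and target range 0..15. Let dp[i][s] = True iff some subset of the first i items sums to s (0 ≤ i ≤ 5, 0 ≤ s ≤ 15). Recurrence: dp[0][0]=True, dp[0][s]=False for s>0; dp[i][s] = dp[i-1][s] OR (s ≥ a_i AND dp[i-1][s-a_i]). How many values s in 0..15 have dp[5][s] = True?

i\s   0   1   2   3   4   5   6   7   8   9  10  11  12  13  14  15
  0   T   F   F   F   F   F   F   F   F   F   F   F   F   F   F   F
  1   T   F   F   F   F   F   T   F   F   F   F   F   F   F   F   F
  2   T   T   F   F   F   F   T   T   F   F   F   F   F   F   F   F
  3   T   T   F   F   F   F   T   T   T   T   F   F   F   F   T   T
  4   T   T   T   F   F   F   T   T   T   T   T   F   F   F   T   T
  5   T   T   T   F   F   F   T   T   T   T   T   F   F   T   T   T

11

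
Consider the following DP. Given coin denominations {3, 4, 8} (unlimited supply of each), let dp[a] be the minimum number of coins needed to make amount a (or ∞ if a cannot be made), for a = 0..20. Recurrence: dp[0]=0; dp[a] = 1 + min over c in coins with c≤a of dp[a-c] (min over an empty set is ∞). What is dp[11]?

2

 a  0  1  2  3  4  5  6  7  8  9 10 11 12 13 14 15 16 17 18 19 20
dp  0  -  -  1  1  -  2  2  1  3  3  2  2  4  3  3  2  4  4  3  3
(- denotes ∞ / unreachable)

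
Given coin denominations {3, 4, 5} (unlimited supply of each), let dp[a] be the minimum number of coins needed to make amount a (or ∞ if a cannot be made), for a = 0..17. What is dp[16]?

 a  0  1  2  3  4  5  6  7  8  9 10 11 12 13 14 15 16 17
dp  0  -  -  1  1  1  2  2  2  2  2  3  3  3  3  3  4  4
(- denotes ∞ / unreachable)

4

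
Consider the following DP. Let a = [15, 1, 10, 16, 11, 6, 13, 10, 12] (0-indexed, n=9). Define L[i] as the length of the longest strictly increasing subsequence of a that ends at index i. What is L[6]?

   i    0    1    2    3    4    5    6    7    8
a[i]   15    1   10   16   11    6   13   10   12
L[i]    1    1    2    3    3    2    4    3    4

4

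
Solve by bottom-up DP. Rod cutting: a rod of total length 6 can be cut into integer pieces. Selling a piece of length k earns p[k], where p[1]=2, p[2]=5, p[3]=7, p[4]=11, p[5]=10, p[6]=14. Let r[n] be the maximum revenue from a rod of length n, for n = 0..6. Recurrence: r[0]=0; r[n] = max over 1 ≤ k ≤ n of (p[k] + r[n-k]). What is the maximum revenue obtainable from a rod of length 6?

   n    0    1    2    3    4    5    6
r[n]    0    2    5    7   11   13   16

16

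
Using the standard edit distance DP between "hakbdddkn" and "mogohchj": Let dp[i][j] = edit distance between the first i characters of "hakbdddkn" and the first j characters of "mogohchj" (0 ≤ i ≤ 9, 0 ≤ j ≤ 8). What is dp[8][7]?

8

   ''  m  o  g  o  h  c  h  j
''  0  1  2  3  4  5  6  7  8
 h  1  1  2  3  4  4  5  6  7
 a  2  2  2  3  4  5  5  6  7
 k  3  3  3  3  4  5  6  6  7
 b  4  4  4  4  4  5  6  7  7
 d  5  5  5  5  5  5  6  7  8
 d  6  6  6  6  6  6  6  7  8
 d  7  7  7  7  7  7  7  7  8
 k  8  8  8  8  8  8  8  8  8
 n  9  9  9  9  9  9  9  9  9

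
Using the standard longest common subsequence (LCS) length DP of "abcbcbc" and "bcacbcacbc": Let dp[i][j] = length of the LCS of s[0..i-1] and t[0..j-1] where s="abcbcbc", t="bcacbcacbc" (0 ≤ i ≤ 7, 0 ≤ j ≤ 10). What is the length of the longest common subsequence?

6

   ''  b  c  a  c  b  c  a  c  b  c
''  0  0  0  0  0  0  0  0  0  0  0
 a  0  0  0  1  1  1  1  1  1  1  1
 b  0  1  1  1  1  2  2  2  2  2  2
 c  0  1  2  2  2  2  3  3  3  3  3
 b  0  1  2  2  2  3  3  3  3  4  4
 c  0  1  2  2  3  3  4  4  4  4  5
 b  0  1  2  2  3  4  4  4  4  5  5
 c  0  1  2  2  3  4  5  5  5  5  6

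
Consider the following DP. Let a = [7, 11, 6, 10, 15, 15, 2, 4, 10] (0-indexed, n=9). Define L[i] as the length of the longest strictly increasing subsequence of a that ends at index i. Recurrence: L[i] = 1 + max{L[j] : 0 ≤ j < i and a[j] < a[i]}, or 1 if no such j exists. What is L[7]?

   i    0    1    2    3    4    5    6    7    8
a[i]    7   11    6   10   15   15    2    4   10
L[i]    1    2    1    2    3    3    1    2    3

2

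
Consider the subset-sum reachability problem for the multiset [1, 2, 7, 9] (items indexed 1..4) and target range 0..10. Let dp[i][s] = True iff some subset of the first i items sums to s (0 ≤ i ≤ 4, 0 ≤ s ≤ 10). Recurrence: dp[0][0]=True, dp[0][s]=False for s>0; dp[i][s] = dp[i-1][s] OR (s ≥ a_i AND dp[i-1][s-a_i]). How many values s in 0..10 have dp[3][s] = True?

i\s   0   1   2   3   4   5   6   7   8   9  10
  0   T   F   F   F   F   F   F   F   F   F   F
  1   T   T   F   F   F   F   F   F   F   F   F
  2   T   T   T   T   F   F   F   F   F   F   F
  3   T   T   T   T   F   F   F   T   T   T   T
  4   T   T   T   T   F   F   F   T   T   T   T

8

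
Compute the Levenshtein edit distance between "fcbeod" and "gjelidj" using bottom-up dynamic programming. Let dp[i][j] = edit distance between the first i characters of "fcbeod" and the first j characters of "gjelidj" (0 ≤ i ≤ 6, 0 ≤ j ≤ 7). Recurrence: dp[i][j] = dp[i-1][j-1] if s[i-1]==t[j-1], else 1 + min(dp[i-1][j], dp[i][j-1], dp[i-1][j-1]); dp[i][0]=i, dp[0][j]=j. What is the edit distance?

6

   ''  g  j  e  l  i  d  j
''  0  1  2  3  4  5  6  7
 f  1  1  2  3  4  5  6  7
 c  2  2  2  3  4  5  6  7
 b  3  3  3  3  4  5  6  7
 e  4  4  4  3  4  5  6  7
 o  5  5  5  4  4  5  6  7
 d  6  6  6  5  5  5  5  6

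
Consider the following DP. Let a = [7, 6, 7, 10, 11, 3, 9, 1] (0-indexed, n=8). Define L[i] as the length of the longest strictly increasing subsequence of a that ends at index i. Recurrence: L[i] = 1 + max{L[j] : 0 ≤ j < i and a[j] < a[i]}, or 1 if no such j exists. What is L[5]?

   i    0    1    2    3    4    5    6    7
a[i]    7    6    7   10   11    3    9    1
L[i]    1    1    2    3    4    1    3    1

1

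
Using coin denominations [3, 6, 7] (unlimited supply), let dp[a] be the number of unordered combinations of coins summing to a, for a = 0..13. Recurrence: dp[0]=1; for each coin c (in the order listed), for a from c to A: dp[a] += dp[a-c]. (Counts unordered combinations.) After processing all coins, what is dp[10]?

after  coin     0     1     2     3     4     5     6     7     8     9    10    11    12    13
          3     1     0     0     1     0     0     1     0     0     1     0     0     1     0
          6     1     0     0     1     0     0     2     0     0     2     0     0     3     0
          7     1     0     0     1     0     0     2     1     0     2     1     0     3     2

1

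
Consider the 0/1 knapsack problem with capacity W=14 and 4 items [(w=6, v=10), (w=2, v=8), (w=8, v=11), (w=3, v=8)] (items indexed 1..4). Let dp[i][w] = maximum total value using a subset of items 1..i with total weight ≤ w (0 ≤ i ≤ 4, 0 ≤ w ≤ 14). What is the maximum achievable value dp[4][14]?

i\w   0   1   2   3   4   5   6   7   8   9  10  11  12  13  14
  0   0   0   0   0   0   0   0   0   0   0   0   0   0   0   0
  1   0   0   0   0   0   0  10  10  10  10  10  10  10  10  10
  2   0   0   8   8   8   8  10  10  18  18  18  18  18  18  18
  3   0   0   8   8   8   8  10  10  18  18  19  19  19  19  21
  4   0   0   8   8   8  16  16  16  18  18  19  26  26  27  27

27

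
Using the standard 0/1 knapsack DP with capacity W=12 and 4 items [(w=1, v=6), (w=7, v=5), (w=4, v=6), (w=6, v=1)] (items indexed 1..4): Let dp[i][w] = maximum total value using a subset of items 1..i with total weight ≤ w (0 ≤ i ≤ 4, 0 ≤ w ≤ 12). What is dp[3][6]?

i\w   0   1   2   3   4   5   6   7   8   9  10  11  12
  0   0   0   0   0   0   0   0   0   0   0   0   0   0
  1   0   6   6   6   6   6   6   6   6   6   6   6   6
  2   0   6   6   6   6   6   6   6  11  11  11  11  11
  3   0   6   6   6   6  12  12  12  12  12  12  12  17
  4   0   6   6   6   6  12  12  12  12  12  12  13  17

12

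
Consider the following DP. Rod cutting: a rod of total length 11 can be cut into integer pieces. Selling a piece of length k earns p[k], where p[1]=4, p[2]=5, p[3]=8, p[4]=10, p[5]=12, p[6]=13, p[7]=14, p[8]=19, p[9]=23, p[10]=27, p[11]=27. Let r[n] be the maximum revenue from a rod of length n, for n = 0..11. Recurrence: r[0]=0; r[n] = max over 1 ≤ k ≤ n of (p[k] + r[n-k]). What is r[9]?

36

   n    0    1    2    3    4    5    6    7    8    9   10   11
r[n]    0    4    8   12   16   20   24   28   32   36   40   44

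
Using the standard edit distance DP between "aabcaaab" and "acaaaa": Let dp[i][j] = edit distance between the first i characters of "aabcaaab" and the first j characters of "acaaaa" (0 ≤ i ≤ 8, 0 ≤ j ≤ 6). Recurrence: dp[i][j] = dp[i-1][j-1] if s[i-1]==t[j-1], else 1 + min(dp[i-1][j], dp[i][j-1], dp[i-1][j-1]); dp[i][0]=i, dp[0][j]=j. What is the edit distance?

   ''  a  c  a  a  a  a
''  0  1  2  3  4  5  6
 a  1  0  1  2  3  4  5
 a  2  1  1  1  2  3  4
 b  3  2  2  2  2  3  4
 c  4  3  2  3  3  3  4
 a  5  4  3  2  3  3  3
 a  6  5  4  3  2  3  3
 a  7  6  5  4  3  2  3
 b  8  7  6  5  4  3  3

3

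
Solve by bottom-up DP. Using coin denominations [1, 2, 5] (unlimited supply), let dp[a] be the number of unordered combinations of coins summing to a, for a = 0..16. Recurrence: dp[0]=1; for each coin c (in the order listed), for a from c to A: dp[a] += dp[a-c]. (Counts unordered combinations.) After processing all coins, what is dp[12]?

13

after  coin     0     1     2     3     4     5     6     7     8     9    10    11    12    13    14    15    16
          1     1     1     1     1     1     1     1     1     1     1     1     1     1     1     1     1     1
          2     1     1     2     2     3     3     4     4     5     5     6     6     7     7     8     8     9
          5     1     1     2     2     3     4     5     6     7     8    10    11    13    14    16    18    20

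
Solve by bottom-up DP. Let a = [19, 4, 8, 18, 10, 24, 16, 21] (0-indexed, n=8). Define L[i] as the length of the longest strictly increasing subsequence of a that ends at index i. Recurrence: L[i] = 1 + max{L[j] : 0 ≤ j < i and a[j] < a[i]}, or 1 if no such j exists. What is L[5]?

4

   i    0    1    2    3    4    5    6    7
a[i]   19    4    8   18   10   24   16   21
L[i]    1    1    2    3    3    4    4    5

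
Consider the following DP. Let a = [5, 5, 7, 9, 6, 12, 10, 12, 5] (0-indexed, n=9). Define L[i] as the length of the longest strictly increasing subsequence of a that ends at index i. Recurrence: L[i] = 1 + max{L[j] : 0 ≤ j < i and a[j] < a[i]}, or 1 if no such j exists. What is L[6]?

   i    0    1    2    3    4    5    6    7    8
a[i]    5    5    7    9    6   12   10   12    5
L[i]    1    1    2    3    2    4    4    5    1

4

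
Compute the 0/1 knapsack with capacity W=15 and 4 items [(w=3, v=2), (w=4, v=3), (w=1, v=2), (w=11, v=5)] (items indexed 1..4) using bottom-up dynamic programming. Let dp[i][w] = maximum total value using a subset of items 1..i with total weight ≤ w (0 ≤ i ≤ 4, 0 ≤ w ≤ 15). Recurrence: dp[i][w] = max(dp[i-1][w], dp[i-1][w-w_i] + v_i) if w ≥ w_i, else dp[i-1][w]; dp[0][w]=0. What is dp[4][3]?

i\w   0   1   2   3   4   5   6   7   8   9  10  11  12  13  14  15
  0   0   0   0   0   0   0   0   0   0   0   0   0   0   0   0   0
  1   0   0   0   2   2   2   2   2   2   2   2   2   2   2   2   2
  2   0   0   0   2   3   3   3   5   5   5   5   5   5   5   5   5
  3   0   2   2   2   4   5   5   5   7   7   7   7   7   7   7   7
  4   0   2   2   2   4   5   5   5   7   7   7   7   7   7   7   9

2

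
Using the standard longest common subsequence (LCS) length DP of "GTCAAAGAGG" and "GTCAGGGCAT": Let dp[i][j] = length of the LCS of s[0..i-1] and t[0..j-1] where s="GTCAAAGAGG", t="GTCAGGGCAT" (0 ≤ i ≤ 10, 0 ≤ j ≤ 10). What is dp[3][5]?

3

   ''  G  T  C  A  G  G  G  C  A  T
''  0  0  0  0  0  0  0  0  0  0  0
 G  0  1  1  1  1  1  1  1  1  1  1
 T  0  1  2  2  2  2  2  2  2  2  2
 C  0  1  2  3  3  3  3  3  3  3  3
 A  0  1  2  3  4  4  4  4  4  4  4
 A  0  1  2  3  4  4  4  4  4  5  5
 A  0  1  2  3  4  4  4  4  4  5  5
 G  0  1  2  3  4  5  5  5  5  5  5
 A  0  1  2  3  4  5  5  5  5  6  6
 G  0  1  2  3  4  5  6  6  6  6  6
 G  0  1  2  3  4  5  6  7  7  7  7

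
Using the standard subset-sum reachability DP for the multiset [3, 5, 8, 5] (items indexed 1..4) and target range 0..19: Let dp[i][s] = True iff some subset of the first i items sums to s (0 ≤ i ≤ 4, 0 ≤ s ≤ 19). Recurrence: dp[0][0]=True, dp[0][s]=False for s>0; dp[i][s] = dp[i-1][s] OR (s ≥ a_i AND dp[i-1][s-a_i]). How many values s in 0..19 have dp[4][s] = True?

i\s   0   1   2   3   4   5   6   7   8   9  10  11  12  13  14  15  16  17  18  19
  0   T   F   F   F   F   F   F   F   F   F   F   F   F   F   F   F   F   F   F   F
  1   T   F   F   T   F   F   F   F   F   F   F   F   F   F   F   F   F   F   F   F
  2   T   F   F   T   F   T   F   F   T   F   F   F   F   F   F   F   F   F   F   F
  3   T   F   F   T   F   T   F   F   T   F   F   T   F   T   F   F   T   F   F   F
  4   T   F   F   T   F   T   F   F   T   F   T   T   F   T   F   F   T   F   T   F

9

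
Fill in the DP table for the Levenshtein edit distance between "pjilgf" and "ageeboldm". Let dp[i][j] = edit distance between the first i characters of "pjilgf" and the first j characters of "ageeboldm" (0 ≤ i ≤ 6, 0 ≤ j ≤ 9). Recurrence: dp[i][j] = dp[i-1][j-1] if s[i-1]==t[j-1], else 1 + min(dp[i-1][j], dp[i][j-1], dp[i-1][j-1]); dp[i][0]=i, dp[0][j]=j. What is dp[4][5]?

5

   ''  a  g  e  e  b  o  l  d  m
''  0  1  2  3  4  5  6  7  8  9
 p  1  1  2  3  4  5  6  7  8  9
 j  2  2  2  3  4  5  6  7  8  9
 i  3  3  3  3  4  5  6  7  8  9
 l  4  4  4  4  4  5  6  6  7  8
 g  5  5  4  5  5  5  6  7  7  8
 f  6  6  5  5  6  6  6  7  8  8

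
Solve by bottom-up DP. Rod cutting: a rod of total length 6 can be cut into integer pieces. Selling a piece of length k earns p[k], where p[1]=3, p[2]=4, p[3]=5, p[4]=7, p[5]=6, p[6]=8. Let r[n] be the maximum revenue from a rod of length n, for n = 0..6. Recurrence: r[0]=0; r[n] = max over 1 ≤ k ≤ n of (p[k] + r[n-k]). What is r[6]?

   n    0    1    2    3    4    5    6
r[n]    0    3    6    9   12   15   18

18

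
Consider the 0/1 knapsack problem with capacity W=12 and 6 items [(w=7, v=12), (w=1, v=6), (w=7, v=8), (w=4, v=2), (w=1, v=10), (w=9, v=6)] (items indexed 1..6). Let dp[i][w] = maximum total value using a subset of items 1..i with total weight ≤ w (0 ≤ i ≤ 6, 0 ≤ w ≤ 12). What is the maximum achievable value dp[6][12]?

i\w   0   1   2   3   4   5   6   7   8   9  10  11  12
  0   0   0   0   0   0   0   0   0   0   0   0   0   0
  1   0   0   0   0   0   0   0  12  12  12  12  12  12
  2   0   6   6   6   6   6   6  12  18  18  18  18  18
  3   0   6   6   6   6   6   6  12  18  18  18  18  18
  4   0   6   6   6   6   8   8  12  18  18  18  18  20
  5   0  10  16  16  16  16  18  18  22  28  28  28  28
  6   0  10  16  16  16  16  18  18  22  28  28  28  28

28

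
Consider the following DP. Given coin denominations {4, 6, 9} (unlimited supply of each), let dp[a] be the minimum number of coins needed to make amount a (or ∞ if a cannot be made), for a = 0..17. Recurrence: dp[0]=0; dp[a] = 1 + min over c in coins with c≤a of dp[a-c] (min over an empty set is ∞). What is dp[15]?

 a  0  1  2  3  4  5  6  7  8  9 10 11 12 13 14 15 16 17
dp  0  -  -  -  1  -  1  -  2  1  2  -  2  2  3  2  3  3
(- denotes ∞ / unreachable)

2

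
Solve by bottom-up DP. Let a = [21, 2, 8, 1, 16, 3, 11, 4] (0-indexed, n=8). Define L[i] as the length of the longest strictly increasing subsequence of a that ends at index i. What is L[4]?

   i    0    1    2    3    4    5    6    7
a[i]   21    2    8    1   16    3   11    4
L[i]    1    1    2    1    3    2    3    3

3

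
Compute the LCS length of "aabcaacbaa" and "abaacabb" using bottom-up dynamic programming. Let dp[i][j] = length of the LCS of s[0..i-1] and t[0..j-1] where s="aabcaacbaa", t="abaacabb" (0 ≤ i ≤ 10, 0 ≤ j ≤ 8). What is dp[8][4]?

4

   ''  a  b  a  a  c  a  b  b
''  0  0  0  0  0  0  0  0  0
 a  0  1  1  1  1  1  1  1  1
 a  0  1  1  2  2  2  2  2  2
 b  0  1  2  2  2  2  2  3  3
 c  0  1  2  2  2  3  3  3  3
 a  0  1  2  3  3  3  4  4  4
 a  0  1  2  3  4  4  4  4  4
 c  0  1  2  3  4  5  5  5  5
 b  0  1  2  3  4  5  5  6  6
 a  0  1  2  3  4  5  6  6  6
 a  0  1  2  3  4  5  6  6  6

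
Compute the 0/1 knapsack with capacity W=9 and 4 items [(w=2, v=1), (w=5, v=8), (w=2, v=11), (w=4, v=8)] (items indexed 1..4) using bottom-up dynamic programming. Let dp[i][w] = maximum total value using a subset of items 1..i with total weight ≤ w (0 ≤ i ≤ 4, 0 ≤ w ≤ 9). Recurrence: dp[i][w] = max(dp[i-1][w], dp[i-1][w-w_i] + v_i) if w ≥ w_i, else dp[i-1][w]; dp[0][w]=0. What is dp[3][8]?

19

i\w   0   1   2   3   4   5   6   7   8   9
  0   0   0   0   0   0   0   0   0   0   0
  1   0   0   1   1   1   1   1   1   1   1
  2   0   0   1   1   1   8   8   9   9   9
  3   0   0  11  11  12  12  12  19  19  20
  4   0   0  11  11  12  12  19  19  20  20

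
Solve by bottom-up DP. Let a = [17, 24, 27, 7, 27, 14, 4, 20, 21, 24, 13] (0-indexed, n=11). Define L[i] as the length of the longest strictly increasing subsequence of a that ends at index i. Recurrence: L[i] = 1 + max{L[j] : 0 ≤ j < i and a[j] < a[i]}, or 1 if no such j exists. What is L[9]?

5

   i    0    1    2    3    4    5    6    7    8    9   10
a[i]   17   24   27    7   27   14    4   20   21   24   13
L[i]    1    2    3    1    3    2    1    3    4    5    2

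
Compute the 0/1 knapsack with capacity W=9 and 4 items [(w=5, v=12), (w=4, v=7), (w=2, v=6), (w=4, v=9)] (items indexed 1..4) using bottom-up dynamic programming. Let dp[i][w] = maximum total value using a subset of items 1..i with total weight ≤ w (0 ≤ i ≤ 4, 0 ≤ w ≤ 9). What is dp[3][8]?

i\w   0   1   2   3   4   5   6   7   8   9
  0   0   0   0   0   0   0   0   0   0   0
  1   0   0   0   0   0  12  12  12  12  12
  2   0   0   0   0   7  12  12  12  12  19
  3   0   0   6   6   7  12  13  18  18  19
  4   0   0   6   6   9  12  15  18  18  21

18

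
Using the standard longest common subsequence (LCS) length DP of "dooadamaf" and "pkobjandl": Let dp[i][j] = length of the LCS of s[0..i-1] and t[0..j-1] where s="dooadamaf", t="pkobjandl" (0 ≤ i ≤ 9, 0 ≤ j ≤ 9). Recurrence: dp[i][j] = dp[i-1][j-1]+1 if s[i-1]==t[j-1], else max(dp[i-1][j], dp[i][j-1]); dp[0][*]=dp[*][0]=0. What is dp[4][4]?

1

   ''  p  k  o  b  j  a  n  d  l
''  0  0  0  0  0  0  0  0  0  0
 d  0  0  0  0  0  0  0  0  1  1
 o  0  0  0  1  1  1  1  1  1  1
 o  0  0  0  1  1  1  1  1  1  1
 a  0  0  0  1  1  1  2  2  2  2
 d  0  0  0  1  1  1  2  2  3  3
 a  0  0  0  1  1  1  2  2  3  3
 m  0  0  0  1  1  1  2  2  3  3
 a  0  0  0  1  1  1  2  2  3  3
 f  0  0  0  1  1  1  2  2  3  3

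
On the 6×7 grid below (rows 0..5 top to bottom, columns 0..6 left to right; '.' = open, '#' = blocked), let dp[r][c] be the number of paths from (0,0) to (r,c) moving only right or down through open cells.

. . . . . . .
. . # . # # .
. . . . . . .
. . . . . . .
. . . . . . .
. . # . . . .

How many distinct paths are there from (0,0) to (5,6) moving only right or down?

r\c   0   1   2   3   4   5   6
  0   1   1   1   1   1   1   1
  1   1   2   0   1   0   0   1
  2   1   3   3   4   4   4   5
  3   1   4   7  11  15  19  24
  4   1   5  12  23  38  57  81
  5   1   6   0  23  61 118 199

199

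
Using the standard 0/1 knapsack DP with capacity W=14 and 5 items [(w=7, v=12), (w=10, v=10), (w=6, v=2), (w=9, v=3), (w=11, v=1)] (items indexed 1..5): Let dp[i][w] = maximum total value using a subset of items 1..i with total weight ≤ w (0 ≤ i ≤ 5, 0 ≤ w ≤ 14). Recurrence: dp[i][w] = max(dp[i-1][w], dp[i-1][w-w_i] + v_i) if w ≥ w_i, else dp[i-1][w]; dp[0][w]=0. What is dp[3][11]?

i\w   0   1   2   3   4   5   6   7   8   9  10  11  12  13  14
  0   0   0   0   0   0   0   0   0   0   0   0   0   0   0   0
  1   0   0   0   0   0   0   0  12  12  12  12  12  12  12  12
  2   0   0   0   0   0   0   0  12  12  12  12  12  12  12  12
  3   0   0   0   0   0   0   2  12  12  12  12  12  12  14  14
  4   0   0   0   0   0   0   2  12  12  12  12  12  12  14  14
  5   0   0   0   0   0   0   2  12  12  12  12  12  12  14  14

12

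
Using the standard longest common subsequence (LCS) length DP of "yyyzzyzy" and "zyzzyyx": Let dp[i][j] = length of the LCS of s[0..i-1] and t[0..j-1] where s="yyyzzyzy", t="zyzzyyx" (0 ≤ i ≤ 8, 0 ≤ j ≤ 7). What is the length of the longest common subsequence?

   ''  z  y  z  z  y  y  x
''  0  0  0  0  0  0  0  0
 y  0  0  1  1  1  1  1  1
 y  0  0  1  1  1  2  2  2
 y  0  0  1  1  1  2  3  3
 z  0  1  1  2  2  2  3  3
 z  0  1  1  2  3  3  3  3
 y  0  1  2  2  3  4  4  4
 z  0  1  2  3  3  4  4  4
 y  0  1  2  3  3  4  5  5

5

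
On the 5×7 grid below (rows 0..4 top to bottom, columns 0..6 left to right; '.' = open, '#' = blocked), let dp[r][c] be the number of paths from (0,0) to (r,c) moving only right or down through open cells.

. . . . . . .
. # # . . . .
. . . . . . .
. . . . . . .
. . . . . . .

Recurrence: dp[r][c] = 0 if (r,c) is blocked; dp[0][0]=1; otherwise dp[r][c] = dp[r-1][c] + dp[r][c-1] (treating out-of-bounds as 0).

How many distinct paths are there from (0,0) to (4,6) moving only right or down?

r\c   0   1   2   3   4   5   6
  0   1   1   1   1   1   1   1
  1   1   0   0   1   2   3   4
  2   1   1   1   2   4   7  11
  3   1   2   3   5   9  16  27
  4   1   3   6  11  20  36  63

63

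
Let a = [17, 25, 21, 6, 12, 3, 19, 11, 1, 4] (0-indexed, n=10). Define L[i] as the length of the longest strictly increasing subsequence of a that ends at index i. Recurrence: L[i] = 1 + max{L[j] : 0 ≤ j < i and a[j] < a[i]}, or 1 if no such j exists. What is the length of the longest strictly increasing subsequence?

3

   i    0    1    2    3    4    5    6    7    8    9
a[i]   17   25   21    6   12    3   19   11    1    4
L[i]    1    2    2    1    2    1    3    2    1    2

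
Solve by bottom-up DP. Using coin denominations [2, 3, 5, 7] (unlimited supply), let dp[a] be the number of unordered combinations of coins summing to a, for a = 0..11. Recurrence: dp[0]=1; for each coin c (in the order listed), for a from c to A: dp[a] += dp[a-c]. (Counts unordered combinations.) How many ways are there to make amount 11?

after  coin     0     1     2     3     4     5     6     7     8     9    10    11
          2     1     0     1     0     1     0     1     0     1     0     1     0
          3     1     0     1     1     1     1     2     1     2     2     2     2
          5     1     0     1     1     1     2     2     2     3     3     4     4
          7     1     0     1     1     1     2     2     3     3     4     5     5

5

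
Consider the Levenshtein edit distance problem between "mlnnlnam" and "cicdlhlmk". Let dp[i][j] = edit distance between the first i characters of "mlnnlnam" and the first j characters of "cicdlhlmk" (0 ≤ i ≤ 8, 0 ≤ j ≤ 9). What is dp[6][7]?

6

   ''  c  i  c  d  l  h  l  m  k
''  0  1  2  3  4  5  6  7  8  9
 m  1  1  2  3  4  5  6  7  7  8
 l  2  2  2  3  4  4  5  6  7  8
 n  3  3  3  3  4  5  5  6  7  8
 n  4  4  4  4  4  5  6  6  7  8
 l  5  5  5  5  5  4  5  6  7  8
 n  6  6  6  6  6  5  5  6  7  8
 a  7  7  7  7  7  6  6  6  7  8
 m  8  8  8  8  8  7  7  7  6  7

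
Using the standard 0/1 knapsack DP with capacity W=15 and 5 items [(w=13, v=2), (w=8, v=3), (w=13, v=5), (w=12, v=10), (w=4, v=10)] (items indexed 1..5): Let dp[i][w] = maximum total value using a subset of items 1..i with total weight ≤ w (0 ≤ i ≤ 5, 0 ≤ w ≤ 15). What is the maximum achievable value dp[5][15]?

13

i\w   0   1   2   3   4   5   6   7   8   9  10  11  12  13  14  15
  0   0   0   0   0   0   0   0   0   0   0   0   0   0   0   0   0
  1   0   0   0   0   0   0   0   0   0   0   0   0   0   2   2   2
  2   0   0   0   0   0   0   0   0   3   3   3   3   3   3   3   3
  3   0   0   0   0   0   0   0   0   3   3   3   3   3   5   5   5
  4   0   0   0   0   0   0   0   0   3   3   3   3  10  10  10  10
  5   0   0   0   0  10  10  10  10  10  10  10  10  13  13  13  13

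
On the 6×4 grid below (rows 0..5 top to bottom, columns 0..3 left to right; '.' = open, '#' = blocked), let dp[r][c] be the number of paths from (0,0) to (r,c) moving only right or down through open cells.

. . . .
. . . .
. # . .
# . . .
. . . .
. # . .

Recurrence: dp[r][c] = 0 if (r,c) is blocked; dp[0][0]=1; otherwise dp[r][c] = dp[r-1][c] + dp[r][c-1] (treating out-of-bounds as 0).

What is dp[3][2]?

r\c   0   1   2   3
  0   1   1   1   1
  1   1   2   3   4
  2   1   0   3   7
  3   0   0   3  10
  4   0   0   3  13
  5   0   0   3  16

3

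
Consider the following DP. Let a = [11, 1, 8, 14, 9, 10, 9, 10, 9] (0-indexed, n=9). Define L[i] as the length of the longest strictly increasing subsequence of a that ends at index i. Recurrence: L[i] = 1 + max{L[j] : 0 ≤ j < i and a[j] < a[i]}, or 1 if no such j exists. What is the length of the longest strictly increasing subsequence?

   i    0    1    2    3    4    5    6    7    8
a[i]   11    1    8   14    9   10    9   10    9
L[i]    1    1    2    3    3    4    3    4    3

4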